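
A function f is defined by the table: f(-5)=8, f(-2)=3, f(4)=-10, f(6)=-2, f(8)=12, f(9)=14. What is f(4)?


-10


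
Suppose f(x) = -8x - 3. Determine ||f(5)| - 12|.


f(5) = -43
|-43| = 43
|43 - 12| = 31

31


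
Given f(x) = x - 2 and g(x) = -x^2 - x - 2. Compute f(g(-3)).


g(-3) = -8
f(-8) = -10

-10


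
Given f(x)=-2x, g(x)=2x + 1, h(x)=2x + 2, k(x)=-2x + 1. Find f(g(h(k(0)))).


k(0) = 1
h(1) = 4
g(4) = 9
f(9) = -18

-18


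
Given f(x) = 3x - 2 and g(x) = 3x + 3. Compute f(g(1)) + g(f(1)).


f(g(1)) = 16
g(f(1)) = 6
Sum = 22

22


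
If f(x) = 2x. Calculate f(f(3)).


f(3) = 6
f(6) = 12

12


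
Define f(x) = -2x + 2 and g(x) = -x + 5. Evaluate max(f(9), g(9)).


f(9) = -16
g(9) = -4
max = -4

-4


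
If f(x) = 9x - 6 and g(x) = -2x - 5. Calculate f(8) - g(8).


f(8) = 66
g(8) = -21
Difference = 87

87


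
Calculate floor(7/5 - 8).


7/5 = 1.4
1.4 - 8 = -6.6
floor(-6.6) = -7

-7


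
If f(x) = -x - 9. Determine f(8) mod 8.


f(8) = -17
-17 mod 8 = 7

7


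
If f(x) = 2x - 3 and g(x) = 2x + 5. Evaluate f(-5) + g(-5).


f(-5) = -13
g(-5) = -5
Sum = -18

-18


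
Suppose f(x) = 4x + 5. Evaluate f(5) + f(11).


f(5) = 25
f(11) = 49
Sum = 74

74


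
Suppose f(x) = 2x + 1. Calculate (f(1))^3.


f(1) = 3
(3)^3 = 27

27


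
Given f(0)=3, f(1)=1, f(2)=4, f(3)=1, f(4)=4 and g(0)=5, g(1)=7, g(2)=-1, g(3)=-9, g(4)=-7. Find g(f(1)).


f(1) = 1
g(1) = 7

7


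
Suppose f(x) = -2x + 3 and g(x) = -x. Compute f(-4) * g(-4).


f(-4) = 11
g(-4) = 4
Product = 44

44


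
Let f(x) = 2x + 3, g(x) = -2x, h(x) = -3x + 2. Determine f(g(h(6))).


h(6) = -16
g(-16) = 32
f(32) = 67

67


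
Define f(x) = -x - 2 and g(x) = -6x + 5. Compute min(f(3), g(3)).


f(3) = -5
g(3) = -13
min = -13

-13


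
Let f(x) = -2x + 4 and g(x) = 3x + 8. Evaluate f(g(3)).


g(3) = 17
f(17) = -30

-30


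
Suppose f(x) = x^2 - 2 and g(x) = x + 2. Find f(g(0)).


g(0) = 2
f(2) = 1*(2)^2 - 2 = 2

2


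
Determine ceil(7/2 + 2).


7/2 = 3.5
3.5 + 2 = 5.5
ceil(5.5) = 6

6


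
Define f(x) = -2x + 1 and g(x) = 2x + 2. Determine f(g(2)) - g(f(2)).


f(g(2)) = -11
g(f(2)) = -4
Difference = -7

-7


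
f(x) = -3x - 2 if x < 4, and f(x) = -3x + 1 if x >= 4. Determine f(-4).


-4 satisfies x < 4
f(-4) = 10

10


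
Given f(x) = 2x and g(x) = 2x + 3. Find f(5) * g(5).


f(5) = 10
g(5) = 13
Product = 130

130


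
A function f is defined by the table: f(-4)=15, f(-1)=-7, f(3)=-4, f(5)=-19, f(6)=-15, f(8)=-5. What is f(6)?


Reading from the table at x = 6

-15


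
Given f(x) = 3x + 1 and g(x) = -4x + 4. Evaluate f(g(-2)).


g(-2) = 12
f(12) = 37

37


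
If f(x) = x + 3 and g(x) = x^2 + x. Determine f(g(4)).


g(4) = 20
f(20) = 23

23


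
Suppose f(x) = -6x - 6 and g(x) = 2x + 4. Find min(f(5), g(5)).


f(5) = -36
g(5) = 14
min = -36

-36


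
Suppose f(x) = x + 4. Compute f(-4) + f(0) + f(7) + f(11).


f(-4) = 0
f(0) = 4
f(7) = 11
f(11) = 15
Sum = 30

30


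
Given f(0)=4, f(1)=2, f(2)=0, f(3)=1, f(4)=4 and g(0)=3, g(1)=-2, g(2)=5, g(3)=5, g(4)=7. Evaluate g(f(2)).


f(2) = 0
g(0) = 3

3


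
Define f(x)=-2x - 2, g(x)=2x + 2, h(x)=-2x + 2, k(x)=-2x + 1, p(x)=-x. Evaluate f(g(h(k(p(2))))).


p(2) = -2
k(-2) = 5
h(5) = -8
g(-8) = -14
f(-14) = 26

26


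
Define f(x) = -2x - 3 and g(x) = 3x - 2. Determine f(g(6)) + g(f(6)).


f(g(6)) = -35
g(f(6)) = -47
Sum = -82

-82


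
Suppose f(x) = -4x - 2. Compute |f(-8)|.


f(-8) = 30
|30| = 30

30


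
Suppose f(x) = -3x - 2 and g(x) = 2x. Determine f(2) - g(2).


-12


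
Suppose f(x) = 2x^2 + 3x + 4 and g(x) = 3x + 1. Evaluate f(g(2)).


123


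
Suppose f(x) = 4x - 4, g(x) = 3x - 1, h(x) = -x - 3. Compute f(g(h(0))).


h(0) = -3
g(-3) = -10
f(-10) = -44

-44


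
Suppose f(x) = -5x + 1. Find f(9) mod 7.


5


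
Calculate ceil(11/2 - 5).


11/2 = 5.5
5.5 - 5 = 0.5
ceil(0.5) = 1

1


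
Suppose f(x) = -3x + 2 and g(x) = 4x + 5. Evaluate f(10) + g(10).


f(10) = -28
g(10) = 45
Sum = 17

17


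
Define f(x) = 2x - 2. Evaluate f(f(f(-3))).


f(-3) = -8
f(-8) = -18
f(-18) = -38

-38


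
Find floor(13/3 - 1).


13/3 = 4.3333
4.3333 - 1 = 3.3333
floor(3.3333) = 3

3


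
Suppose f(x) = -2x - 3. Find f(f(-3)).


f(-3) = 3
f(3) = -9

-9


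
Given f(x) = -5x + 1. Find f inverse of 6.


Solve -5x + 1 = 6
x = (6 - 1) / (-5) = -1

-1


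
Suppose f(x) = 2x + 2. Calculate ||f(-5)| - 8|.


f(-5) = -8
|-8| = 8
|8 - 8| = 0

0


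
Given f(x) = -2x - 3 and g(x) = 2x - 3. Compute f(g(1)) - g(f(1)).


f(g(1)) = -1
g(f(1)) = -13
Difference = 12

12


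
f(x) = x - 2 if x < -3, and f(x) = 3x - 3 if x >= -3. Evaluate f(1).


1 satisfies x >= -3
f(1) = 0

0


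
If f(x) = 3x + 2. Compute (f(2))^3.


f(2) = 8
(8)^3 = 512

512


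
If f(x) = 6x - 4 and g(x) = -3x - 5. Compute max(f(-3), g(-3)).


f(-3) = -22
g(-3) = 4
max = 4

4


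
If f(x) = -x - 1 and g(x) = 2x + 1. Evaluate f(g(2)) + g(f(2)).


f(g(2)) = -6
g(f(2)) = -5
Sum = -11

-11


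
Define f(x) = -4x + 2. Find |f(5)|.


f(5) = -18
|-18| = 18

18


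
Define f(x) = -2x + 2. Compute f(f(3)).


f(3) = -4
f(-4) = 10

10


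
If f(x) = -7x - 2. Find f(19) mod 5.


0


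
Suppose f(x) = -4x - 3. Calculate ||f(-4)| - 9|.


f(-4) = 13
|13| = 13
|13 - 9| = 4

4


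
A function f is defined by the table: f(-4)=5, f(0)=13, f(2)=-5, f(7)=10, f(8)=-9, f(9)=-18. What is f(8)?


-9


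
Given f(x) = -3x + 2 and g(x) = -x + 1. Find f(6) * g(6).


f(6) = -16
g(6) = -5
Product = 80

80


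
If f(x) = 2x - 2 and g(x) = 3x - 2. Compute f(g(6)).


g(6) = 16
f(16) = 30

30


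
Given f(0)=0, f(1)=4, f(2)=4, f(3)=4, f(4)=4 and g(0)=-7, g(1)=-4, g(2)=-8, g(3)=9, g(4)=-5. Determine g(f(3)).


-5


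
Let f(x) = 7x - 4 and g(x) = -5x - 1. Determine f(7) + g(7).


9


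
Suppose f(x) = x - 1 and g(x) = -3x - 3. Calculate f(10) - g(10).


f(10) = 9
g(10) = -33
Difference = 42

42


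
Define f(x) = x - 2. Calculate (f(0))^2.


f(0) = -2
(-2)^2 = 4

4


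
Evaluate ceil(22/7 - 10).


-6


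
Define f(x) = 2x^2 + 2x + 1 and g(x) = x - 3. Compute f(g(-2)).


g(-2) = -5
f(-5) = 2*(-5)^2 + 2*(-5) + 1 = 41

41


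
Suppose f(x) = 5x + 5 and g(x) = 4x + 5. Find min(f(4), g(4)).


f(4) = 25
g(4) = 21
min = 21

21


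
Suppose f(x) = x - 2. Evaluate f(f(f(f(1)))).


f(1) = -1
f(-1) = -3
f(-3) = -5
f(-5) = -7

-7


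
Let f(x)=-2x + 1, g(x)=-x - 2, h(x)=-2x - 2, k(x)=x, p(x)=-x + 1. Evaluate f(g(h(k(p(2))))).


5


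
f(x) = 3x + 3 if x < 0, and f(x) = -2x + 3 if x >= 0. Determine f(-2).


-2 satisfies x < 0
f(-2) = -3

-3


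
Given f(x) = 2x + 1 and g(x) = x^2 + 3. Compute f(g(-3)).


g(-3) = 12
f(12) = 25

25


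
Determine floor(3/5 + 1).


3/5 = 0.6
0.6 + 1 = 1.6
floor(1.6) = 1

1


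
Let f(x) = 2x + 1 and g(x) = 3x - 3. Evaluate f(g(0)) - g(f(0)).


f(g(0)) = -5
g(f(0)) = 0
Difference = -5

-5


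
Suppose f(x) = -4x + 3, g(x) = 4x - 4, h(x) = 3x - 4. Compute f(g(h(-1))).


131


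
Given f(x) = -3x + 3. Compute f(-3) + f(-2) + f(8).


f(-3) = 12
f(-2) = 9
f(8) = -21
Sum = 0

0


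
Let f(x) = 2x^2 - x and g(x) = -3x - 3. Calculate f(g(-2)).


g(-2) = 3
f(3) = 2*(3)^2 - 1*(3) = 15

15


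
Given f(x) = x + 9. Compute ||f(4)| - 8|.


5


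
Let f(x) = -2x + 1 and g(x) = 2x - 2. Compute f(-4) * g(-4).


-90


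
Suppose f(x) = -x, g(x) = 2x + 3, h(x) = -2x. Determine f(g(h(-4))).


h(-4) = 8
g(8) = 19
f(19) = -19

-19


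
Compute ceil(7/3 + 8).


7/3 = 2.3333
2.3333 + 8 = 10.3333
ceil(10.3333) = 11

11


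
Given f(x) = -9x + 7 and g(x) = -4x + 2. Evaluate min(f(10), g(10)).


f(10) = -83
g(10) = -38
min = -83

-83


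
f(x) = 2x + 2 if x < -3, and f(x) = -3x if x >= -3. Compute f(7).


7 satisfies x >= -3
f(7) = -21

-21


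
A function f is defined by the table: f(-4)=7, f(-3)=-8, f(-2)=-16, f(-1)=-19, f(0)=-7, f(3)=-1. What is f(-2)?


Reading from the table at x = -2

-16


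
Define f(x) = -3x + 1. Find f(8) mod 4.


f(8) = -23
-23 mod 4 = 1

1


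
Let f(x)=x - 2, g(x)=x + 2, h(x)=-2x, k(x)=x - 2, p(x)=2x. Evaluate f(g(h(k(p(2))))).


p(2) = 4
k(4) = 2
h(2) = -4
g(-4) = -2
f(-2) = -4

-4


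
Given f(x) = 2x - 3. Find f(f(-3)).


f(-3) = -9
f(-9) = -21

-21


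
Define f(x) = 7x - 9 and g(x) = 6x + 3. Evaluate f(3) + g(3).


f(3) = 12
g(3) = 21
Sum = 33

33


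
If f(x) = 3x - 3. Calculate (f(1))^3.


f(1) = 0
(0)^3 = 0

0


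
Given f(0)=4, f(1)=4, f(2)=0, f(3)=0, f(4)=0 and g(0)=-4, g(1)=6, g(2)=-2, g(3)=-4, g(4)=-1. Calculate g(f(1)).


f(1) = 4
g(4) = -1

-1


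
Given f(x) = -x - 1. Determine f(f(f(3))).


-4


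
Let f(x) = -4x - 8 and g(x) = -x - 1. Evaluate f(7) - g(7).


f(7) = -36
g(7) = -8
Difference = -28

-28


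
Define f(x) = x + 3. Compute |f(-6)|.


f(-6) = -3
|-3| = 3

3


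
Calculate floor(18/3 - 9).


18/3 = 6
6 - 9 = -3
floor(-3) = -3

-3


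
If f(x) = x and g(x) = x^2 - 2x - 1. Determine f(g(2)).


g(2) = -1
f(-1) = -1

-1


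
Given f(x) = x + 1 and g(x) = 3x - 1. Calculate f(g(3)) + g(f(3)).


f(g(3)) = 9
g(f(3)) = 11
Sum = 20

20


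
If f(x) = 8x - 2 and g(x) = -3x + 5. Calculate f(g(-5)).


158


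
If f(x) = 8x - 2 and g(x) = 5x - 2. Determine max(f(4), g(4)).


f(4) = 30
g(4) = 18
max = 30

30


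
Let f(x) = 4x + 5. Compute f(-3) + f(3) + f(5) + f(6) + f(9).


f(-3) = -7
f(3) = 17
f(5) = 25
f(6) = 29
f(9) = 41
Sum = 105

105


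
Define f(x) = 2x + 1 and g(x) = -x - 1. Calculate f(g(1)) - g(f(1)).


f(g(1)) = -3
g(f(1)) = -4
Difference = 1

1


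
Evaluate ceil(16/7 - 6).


16/7 = 2.2857
2.2857 - 6 = -3.7143
ceil(-3.7143) = -3

-3


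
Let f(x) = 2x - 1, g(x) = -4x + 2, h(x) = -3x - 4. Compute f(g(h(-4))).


-61


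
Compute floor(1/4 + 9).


1/4 = 0.25
0.25 + 9 = 9.25
floor(9.25) = 9

9


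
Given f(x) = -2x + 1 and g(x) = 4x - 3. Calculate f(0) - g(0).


f(0) = 1
g(0) = -3
Difference = 4

4


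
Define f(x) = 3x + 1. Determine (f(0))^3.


f(0) = 1
(1)^3 = 1

1


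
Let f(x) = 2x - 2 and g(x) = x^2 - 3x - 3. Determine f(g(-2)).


g(-2) = 7
f(7) = 12

12


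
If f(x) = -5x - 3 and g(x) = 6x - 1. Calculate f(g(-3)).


g(-3) = -19
f(-19) = 92

92


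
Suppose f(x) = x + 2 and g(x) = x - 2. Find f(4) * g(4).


f(4) = 6
g(4) = 2
Product = 12

12


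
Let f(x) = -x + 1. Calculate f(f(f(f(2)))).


f(2) = -1
f(-1) = 2
f(2) = -1
f(-1) = 2

2


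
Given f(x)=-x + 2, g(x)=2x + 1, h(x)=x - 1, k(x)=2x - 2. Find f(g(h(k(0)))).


k(0) = -2
h(-2) = -3
g(-3) = -5
f(-5) = 7

7


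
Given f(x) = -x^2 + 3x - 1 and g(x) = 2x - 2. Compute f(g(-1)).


g(-1) = -4
f(-4) = (-1)*(-4)^2 + 3*(-4) - 1 = -29

-29


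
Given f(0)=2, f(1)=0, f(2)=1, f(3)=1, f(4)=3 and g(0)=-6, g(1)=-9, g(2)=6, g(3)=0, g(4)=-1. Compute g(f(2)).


f(2) = 1
g(1) = -9

-9


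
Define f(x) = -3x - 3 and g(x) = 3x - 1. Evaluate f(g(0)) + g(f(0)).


f(g(0)) = 0
g(f(0)) = -10
Sum = -10

-10


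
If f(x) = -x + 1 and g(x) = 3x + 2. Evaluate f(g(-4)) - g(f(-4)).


f(g(-4)) = 11
g(f(-4)) = 17
Difference = -6

-6


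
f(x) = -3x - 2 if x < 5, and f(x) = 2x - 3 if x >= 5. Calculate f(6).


6 satisfies x >= 5
f(6) = 9

9


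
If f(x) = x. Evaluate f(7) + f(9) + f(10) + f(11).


f(7) = 7
f(9) = 9
f(10) = 10
f(11) = 11
Sum = 37

37


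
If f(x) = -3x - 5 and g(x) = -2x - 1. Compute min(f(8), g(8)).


f(8) = -29
g(8) = -17
min = -29

-29


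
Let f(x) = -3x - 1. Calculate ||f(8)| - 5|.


f(8) = -25
|-25| = 25
|25 - 5| = 20

20


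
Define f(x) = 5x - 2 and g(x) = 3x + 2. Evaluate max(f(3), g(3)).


13


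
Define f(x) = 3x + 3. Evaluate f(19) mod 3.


0


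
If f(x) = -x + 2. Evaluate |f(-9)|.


f(-9) = 11
|11| = 11

11


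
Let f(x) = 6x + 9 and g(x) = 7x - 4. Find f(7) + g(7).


f(7) = 51
g(7) = 45
Sum = 96

96


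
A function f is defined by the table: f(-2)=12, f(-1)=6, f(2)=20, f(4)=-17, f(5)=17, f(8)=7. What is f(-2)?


Reading from the table at x = -2

12


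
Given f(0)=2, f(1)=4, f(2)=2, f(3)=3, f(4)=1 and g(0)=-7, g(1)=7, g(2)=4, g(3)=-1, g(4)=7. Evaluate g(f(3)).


f(3) = 3
g(3) = -1

-1


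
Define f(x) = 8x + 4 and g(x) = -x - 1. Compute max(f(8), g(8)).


68


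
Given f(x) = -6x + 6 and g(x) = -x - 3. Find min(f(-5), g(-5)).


2


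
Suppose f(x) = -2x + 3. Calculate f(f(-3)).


f(-3) = 9
f(9) = -15

-15


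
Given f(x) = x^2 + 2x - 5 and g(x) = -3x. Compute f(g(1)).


g(1) = -3
f(-3) = 1*(-3)^2 + 2*(-3) - 5 = -2

-2


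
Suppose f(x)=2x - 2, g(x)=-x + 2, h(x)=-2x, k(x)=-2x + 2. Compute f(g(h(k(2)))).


k(2) = -2
h(-2) = 4
g(4) = -2
f(-2) = -6

-6


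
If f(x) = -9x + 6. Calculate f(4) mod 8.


f(4) = -30
-30 mod 8 = 2

2


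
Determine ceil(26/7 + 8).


26/7 = 3.7143
3.7143 + 8 = 11.7143
ceil(11.7143) = 12

12


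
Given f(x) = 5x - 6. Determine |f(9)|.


39


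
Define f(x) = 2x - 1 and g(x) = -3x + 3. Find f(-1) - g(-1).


f(-1) = -3
g(-1) = 6
Difference = -9

-9


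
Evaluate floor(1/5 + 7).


7


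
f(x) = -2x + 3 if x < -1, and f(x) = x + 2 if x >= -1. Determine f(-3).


-3 satisfies x < -1
f(-3) = 9

9


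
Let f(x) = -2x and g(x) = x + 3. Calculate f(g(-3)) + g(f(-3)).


f(g(-3)) = 0
g(f(-3)) = 9
Sum = 9

9


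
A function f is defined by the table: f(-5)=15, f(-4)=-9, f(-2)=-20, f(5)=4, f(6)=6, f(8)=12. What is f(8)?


Reading from the table at x = 8

12


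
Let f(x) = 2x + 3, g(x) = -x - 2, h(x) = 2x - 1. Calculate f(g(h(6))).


h(6) = 11
g(11) = -13
f(-13) = -23

-23


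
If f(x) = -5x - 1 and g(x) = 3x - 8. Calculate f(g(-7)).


g(-7) = -29
f(-29) = 144

144


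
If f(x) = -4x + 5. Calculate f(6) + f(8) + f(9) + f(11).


f(6) = -19
f(8) = -27
f(9) = -31
f(11) = -39
Sum = -116

-116


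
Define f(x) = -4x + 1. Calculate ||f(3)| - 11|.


f(3) = -11
|-11| = 11
|11 - 11| = 0

0


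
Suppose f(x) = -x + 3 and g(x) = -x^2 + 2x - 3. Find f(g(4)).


g(4) = -11
f(-11) = 14

14


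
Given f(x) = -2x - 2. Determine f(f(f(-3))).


f(-3) = 4
f(4) = -10
f(-10) = 18

18


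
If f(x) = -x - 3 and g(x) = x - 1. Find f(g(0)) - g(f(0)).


f(g(0)) = -2
g(f(0)) = -4
Difference = 2

2


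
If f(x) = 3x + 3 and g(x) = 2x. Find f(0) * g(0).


f(0) = 3
g(0) = 0
Product = 0

0


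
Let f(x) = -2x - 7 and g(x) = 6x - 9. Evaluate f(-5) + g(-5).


f(-5) = 3
g(-5) = -39
Sum = -36

-36


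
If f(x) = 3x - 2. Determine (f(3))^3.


f(3) = 7
(7)^3 = 343

343


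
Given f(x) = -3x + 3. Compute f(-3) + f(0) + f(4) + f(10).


f(-3) = 12
f(0) = 3
f(4) = -9
f(10) = -27
Sum = -21

-21


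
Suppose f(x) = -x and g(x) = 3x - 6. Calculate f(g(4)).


g(4) = 6
f(6) = -6

-6


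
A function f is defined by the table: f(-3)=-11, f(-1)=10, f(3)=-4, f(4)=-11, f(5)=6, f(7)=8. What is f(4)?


Reading from the table at x = 4

-11


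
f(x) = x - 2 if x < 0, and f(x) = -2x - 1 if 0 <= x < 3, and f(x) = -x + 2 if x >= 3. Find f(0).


0 satisfies 0 <= x < 3
f(0) = -1

-1


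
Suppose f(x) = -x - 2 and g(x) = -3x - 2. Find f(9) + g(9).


-40


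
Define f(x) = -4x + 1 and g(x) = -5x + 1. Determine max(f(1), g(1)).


f(1) = -3
g(1) = -4
max = -3

-3


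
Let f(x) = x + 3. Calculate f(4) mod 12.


7


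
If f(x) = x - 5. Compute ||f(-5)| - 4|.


f(-5) = -10
|-10| = 10
|10 - 4| = 6

6


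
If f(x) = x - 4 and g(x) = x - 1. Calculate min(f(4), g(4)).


0


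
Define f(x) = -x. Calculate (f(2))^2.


4


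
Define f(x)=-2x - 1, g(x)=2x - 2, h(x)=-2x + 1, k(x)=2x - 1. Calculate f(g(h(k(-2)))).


k(-2) = -5
h(-5) = 11
g(11) = 20
f(20) = -41

-41


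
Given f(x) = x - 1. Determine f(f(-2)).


f(-2) = -3
f(-3) = -4

-4


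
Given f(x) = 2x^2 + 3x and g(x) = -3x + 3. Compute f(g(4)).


g(4) = -9
f(-9) = 2*(-9)^2 + 3*(-9) = 135

135


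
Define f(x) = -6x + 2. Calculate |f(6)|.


f(6) = -34
|-34| = 34

34


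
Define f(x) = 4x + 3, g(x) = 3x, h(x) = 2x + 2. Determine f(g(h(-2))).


h(-2) = -2
g(-2) = -6
f(-6) = -21

-21


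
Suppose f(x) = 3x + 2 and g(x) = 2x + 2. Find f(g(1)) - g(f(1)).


f(g(1)) = 14
g(f(1)) = 12
Difference = 2

2


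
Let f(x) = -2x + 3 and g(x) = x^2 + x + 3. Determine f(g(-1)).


g(-1) = 3
f(3) = -3

-3


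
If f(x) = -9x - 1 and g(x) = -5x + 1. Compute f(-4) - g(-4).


f(-4) = 35
g(-4) = 21
Difference = 14

14


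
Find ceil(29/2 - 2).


29/2 = 14.5
14.5 - 2 = 12.5
ceil(12.5) = 13

13


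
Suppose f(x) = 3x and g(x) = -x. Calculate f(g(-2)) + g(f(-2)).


12


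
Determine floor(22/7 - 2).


1


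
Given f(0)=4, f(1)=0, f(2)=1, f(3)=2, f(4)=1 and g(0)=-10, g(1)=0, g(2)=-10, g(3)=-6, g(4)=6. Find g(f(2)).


f(2) = 1
g(1) = 0

0


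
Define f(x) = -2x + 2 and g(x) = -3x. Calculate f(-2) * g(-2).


f(-2) = 6
g(-2) = 6
Product = 36

36


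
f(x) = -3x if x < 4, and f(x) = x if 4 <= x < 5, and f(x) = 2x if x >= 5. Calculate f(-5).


15


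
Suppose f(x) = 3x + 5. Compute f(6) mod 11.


f(6) = 23
23 mod 11 = 1

1


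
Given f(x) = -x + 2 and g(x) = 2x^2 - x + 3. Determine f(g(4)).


g(4) = 31
f(31) = -29

-29


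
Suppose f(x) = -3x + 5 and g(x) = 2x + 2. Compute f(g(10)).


-61


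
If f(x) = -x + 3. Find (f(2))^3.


f(2) = 1
(1)^3 = 1

1


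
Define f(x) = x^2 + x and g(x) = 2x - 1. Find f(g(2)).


g(2) = 3
f(3) = 1*(3)^2 + 1*(3) = 12

12


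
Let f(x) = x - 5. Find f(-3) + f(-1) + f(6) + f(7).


-11


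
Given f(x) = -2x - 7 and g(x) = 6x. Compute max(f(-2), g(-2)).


f(-2) = -3
g(-2) = -12
max = -3

-3


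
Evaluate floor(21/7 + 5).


21/7 = 3
3 + 5 = 8
floor(8) = 8

8


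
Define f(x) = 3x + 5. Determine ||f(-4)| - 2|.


5


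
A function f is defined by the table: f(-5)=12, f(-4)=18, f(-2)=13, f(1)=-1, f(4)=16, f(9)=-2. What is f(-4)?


Reading from the table at x = -4

18


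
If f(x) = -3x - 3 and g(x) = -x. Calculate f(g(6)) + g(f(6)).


f(g(6)) = 15
g(f(6)) = 21
Sum = 36

36


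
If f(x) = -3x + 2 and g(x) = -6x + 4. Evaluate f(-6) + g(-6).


f(-6) = 20
g(-6) = 40
Sum = 60

60


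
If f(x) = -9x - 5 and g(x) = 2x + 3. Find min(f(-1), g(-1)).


f(-1) = 4
g(-1) = 1
min = 1

1


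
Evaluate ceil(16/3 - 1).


16/3 = 5.3333
5.3333 - 1 = 4.3333
ceil(4.3333) = 5

5


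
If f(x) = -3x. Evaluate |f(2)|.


f(2) = -6
|-6| = 6

6


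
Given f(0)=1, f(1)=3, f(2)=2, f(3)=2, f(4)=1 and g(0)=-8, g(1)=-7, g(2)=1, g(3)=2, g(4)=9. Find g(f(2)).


f(2) = 2
g(2) = 1

1


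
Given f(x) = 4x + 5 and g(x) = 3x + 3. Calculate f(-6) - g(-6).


f(-6) = -19
g(-6) = -15
Difference = -4

-4


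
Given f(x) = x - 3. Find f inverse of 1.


Solve x - 3 = 1
x = (1 + 3) / 1 = 4

4


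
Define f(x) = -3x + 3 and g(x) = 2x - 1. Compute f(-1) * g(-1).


f(-1) = 6
g(-1) = -3
Product = -18

-18


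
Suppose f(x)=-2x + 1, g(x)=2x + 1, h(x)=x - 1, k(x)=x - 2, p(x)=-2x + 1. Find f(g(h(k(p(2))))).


p(2) = -3
k(-3) = -5
h(-5) = -6
g(-6) = -11
f(-11) = 23

23


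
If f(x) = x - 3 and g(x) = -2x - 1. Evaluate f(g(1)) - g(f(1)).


f(g(1)) = -6
g(f(1)) = 3
Difference = -9

-9


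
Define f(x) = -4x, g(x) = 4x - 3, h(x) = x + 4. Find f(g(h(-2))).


h(-2) = 2
g(2) = 5
f(5) = -20

-20


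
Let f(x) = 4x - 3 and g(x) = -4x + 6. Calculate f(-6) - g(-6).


f(-6) = -27
g(-6) = 30
Difference = -57

-57


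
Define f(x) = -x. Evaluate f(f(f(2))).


-2


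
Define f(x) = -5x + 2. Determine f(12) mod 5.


f(12) = -58
-58 mod 5 = 2

2


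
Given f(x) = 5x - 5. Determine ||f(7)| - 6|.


f(7) = 30
|30| = 30
|30 - 6| = 24

24


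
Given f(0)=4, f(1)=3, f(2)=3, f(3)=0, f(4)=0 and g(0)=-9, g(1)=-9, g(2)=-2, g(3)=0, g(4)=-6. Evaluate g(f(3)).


f(3) = 0
g(0) = -9

-9


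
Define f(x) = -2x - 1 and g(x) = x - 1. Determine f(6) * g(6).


f(6) = -13
g(6) = 5
Product = -65

-65


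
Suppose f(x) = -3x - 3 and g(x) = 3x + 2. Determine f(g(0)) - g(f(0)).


f(g(0)) = -9
g(f(0)) = -7
Difference = -2

-2


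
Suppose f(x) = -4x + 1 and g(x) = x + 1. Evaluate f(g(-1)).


g(-1) = 0
f(0) = 1

1


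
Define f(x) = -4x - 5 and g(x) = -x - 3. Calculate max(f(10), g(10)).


f(10) = -45
g(10) = -13
max = -13

-13


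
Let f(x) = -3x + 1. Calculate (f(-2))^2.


f(-2) = 7
(7)^2 = 49

49


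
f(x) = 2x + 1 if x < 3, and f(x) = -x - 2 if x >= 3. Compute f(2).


2 satisfies x < 3
f(2) = 5

5


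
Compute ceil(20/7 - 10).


20/7 = 2.8571
2.8571 - 10 = -7.1429
ceil(-7.1429) = -7

-7


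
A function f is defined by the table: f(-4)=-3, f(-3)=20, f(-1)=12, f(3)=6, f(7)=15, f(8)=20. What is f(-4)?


Reading from the table at x = -4

-3


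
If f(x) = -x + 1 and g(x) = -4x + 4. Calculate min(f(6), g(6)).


f(6) = -5
g(6) = -20
min = -20

-20


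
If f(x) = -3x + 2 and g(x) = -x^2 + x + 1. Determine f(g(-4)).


g(-4) = -19
f(-19) = 59

59


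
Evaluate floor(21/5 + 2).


6


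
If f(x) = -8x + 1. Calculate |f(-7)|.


f(-7) = 57
|57| = 57

57


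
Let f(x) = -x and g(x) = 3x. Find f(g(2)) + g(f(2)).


f(g(2)) = -6
g(f(2)) = -6
Sum = -12

-12


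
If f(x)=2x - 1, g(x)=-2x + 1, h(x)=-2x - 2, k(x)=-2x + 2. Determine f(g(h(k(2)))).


-7


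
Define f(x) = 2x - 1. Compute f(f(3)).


f(3) = 5
f(5) = 9

9


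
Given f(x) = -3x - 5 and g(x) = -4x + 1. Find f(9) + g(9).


-67


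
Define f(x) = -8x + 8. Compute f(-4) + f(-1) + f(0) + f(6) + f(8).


f(-4) = 40
f(-1) = 16
f(0) = 8
f(6) = -40
f(8) = -56
Sum = -32

-32


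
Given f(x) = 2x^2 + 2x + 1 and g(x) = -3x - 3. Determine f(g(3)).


265


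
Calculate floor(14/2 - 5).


14/2 = 7
7 - 5 = 2
floor(2) = 2

2


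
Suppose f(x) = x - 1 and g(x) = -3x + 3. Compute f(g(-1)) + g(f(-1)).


f(g(-1)) = 5
g(f(-1)) = 9
Sum = 14

14


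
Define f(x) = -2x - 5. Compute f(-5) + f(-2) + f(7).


f(-5) = 5
f(-2) = -1
f(7) = -19
Sum = -15

-15


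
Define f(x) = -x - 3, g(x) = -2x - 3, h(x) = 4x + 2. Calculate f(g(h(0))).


h(0) = 2
g(2) = -7
f(-7) = 4

4


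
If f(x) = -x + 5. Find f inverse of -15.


20


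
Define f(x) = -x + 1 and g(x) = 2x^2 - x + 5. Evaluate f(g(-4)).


g(-4) = 41
f(41) = -40

-40


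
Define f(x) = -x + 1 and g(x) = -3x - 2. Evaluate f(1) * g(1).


0


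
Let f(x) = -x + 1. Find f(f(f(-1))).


f(-1) = 2
f(2) = -1
f(-1) = 2

2


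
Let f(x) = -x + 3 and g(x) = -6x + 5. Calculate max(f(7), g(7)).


f(7) = -4
g(7) = -37
max = -4

-4


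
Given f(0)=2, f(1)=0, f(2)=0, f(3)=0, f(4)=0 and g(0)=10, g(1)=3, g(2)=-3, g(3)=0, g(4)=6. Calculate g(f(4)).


f(4) = 0
g(0) = 10

10


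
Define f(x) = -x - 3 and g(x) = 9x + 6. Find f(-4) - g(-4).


f(-4) = 1
g(-4) = -30
Difference = 31

31


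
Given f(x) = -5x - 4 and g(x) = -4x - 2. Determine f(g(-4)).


g(-4) = 14
f(14) = -74

-74


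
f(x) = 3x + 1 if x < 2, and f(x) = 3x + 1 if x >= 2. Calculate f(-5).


-5 satisfies x < 2
f(-5) = -14

-14


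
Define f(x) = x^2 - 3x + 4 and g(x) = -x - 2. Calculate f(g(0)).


g(0) = -2
f(-2) = 1*(-2)^2 - 3*(-2) + 4 = 14

14


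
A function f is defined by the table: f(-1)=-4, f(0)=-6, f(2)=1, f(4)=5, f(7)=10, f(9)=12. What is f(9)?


Reading from the table at x = 9

12


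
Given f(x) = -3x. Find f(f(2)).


f(2) = -6
f(-6) = 18

18


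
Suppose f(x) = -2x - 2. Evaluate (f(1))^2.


f(1) = -4
(-4)^2 = 16

16


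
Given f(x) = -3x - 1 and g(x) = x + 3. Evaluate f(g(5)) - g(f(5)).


f(g(5)) = -25
g(f(5)) = -13
Difference = -12

-12


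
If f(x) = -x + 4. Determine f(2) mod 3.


f(2) = 2
2 mod 3 = 2

2


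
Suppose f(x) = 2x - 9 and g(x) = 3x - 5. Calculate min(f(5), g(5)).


1


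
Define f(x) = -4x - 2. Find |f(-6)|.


f(-6) = 22
|22| = 22

22


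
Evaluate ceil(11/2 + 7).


11/2 = 5.5
5.5 + 7 = 12.5
ceil(12.5) = 13

13


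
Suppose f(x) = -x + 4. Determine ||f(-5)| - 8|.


f(-5) = 9
|9| = 9
|9 - 8| = 1

1


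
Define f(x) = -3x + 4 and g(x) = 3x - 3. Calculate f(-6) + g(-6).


f(-6) = 22
g(-6) = -21
Sum = 1

1


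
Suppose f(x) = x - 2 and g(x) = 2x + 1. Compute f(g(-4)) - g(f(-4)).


f(g(-4)) = -9
g(f(-4)) = -11
Difference = 2

2


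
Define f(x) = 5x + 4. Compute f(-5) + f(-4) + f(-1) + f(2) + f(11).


f(-5) = -21
f(-4) = -16
f(-1) = -1
f(2) = 14
f(11) = 59
Sum = 35

35


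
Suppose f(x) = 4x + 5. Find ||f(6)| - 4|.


25


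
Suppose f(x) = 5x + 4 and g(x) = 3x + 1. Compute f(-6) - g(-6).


f(-6) = -26
g(-6) = -17
Difference = -9

-9


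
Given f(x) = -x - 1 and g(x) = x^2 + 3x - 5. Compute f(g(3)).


g(3) = 13
f(13) = -14

-14


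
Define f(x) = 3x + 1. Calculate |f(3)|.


f(3) = 10
|10| = 10

10


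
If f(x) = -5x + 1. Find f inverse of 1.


Solve -5x + 1 = 1
x = (1 - 1) / (-5) = 0

0


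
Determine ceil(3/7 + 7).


3/7 = 0.4286
0.4286 + 7 = 7.4286
ceil(7.4286) = 8

8


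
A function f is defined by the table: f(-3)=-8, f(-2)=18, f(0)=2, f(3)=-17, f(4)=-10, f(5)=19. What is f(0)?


Reading from the table at x = 0

2


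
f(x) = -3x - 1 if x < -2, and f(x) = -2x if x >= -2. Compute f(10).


10 satisfies x >= -2
f(10) = -20

-20


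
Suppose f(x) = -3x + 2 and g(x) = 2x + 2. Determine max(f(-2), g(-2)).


f(-2) = 8
g(-2) = -2
max = 8

8


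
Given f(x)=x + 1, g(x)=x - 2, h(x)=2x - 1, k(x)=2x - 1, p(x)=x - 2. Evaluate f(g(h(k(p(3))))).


0


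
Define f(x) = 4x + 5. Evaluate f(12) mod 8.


f(12) = 53
53 mod 8 = 5

5


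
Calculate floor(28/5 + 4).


28/5 = 5.6
5.6 + 4 = 9.6
floor(9.6) = 9

9


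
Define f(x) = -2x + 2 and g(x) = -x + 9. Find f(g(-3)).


g(-3) = 12
f(12) = -22

-22


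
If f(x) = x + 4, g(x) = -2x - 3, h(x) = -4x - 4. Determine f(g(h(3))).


33


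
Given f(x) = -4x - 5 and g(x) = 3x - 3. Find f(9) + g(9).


f(9) = -41
g(9) = 24
Sum = -17

-17


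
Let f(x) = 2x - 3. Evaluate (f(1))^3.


f(1) = -1
(-1)^3 = -1

-1


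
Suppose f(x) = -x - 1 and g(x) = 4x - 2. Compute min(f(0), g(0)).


f(0) = -1
g(0) = -2
min = -2

-2


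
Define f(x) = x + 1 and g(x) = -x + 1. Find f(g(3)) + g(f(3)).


-4


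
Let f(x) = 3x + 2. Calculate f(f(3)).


f(3) = 11
f(11) = 35

35


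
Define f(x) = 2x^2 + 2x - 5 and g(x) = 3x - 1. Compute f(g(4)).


g(4) = 11
f(11) = 2*(11)^2 + 2*(11) - 5 = 259

259


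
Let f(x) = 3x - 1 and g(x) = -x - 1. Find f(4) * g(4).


f(4) = 11
g(4) = -5
Product = -55

-55


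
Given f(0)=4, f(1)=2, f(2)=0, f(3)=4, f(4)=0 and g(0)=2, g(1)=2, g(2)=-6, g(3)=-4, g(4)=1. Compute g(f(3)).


f(3) = 4
g(4) = 1

1


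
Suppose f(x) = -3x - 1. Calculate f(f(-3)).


f(-3) = 8
f(8) = -25

-25


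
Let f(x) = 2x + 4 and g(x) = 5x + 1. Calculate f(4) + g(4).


f(4) = 12
g(4) = 21
Sum = 33

33


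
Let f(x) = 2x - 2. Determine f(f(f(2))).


f(2) = 2
f(2) = 2
f(2) = 2

2


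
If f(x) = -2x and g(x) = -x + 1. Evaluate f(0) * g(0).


f(0) = 0
g(0) = 1
Product = 0

0


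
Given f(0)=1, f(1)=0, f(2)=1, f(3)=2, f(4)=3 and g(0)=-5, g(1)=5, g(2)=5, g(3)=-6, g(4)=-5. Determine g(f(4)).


f(4) = 3
g(3) = -6

-6


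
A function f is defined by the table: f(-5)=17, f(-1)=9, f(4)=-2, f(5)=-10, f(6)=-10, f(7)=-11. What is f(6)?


Reading from the table at x = 6

-10


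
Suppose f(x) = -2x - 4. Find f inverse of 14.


Solve -2x - 4 = 14
x = (14 + 4) / (-2) = -9

-9


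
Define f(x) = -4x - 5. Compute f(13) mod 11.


f(13) = -57
-57 mod 11 = 9

9


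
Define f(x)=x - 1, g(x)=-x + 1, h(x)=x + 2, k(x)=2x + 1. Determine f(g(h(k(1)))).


k(1) = 3
h(3) = 5
g(5) = -4
f(-4) = -5

-5


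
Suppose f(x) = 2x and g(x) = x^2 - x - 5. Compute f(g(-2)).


2


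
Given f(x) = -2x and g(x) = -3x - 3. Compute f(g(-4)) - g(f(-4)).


f(g(-4)) = -18
g(f(-4)) = -27
Difference = 9

9


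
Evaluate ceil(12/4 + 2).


5


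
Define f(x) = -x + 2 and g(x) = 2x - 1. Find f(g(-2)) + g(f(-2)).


f(g(-2)) = 7
g(f(-2)) = 7
Sum = 14

14


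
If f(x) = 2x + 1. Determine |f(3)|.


f(3) = 7
|7| = 7

7


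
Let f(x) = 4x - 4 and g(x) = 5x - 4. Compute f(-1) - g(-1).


f(-1) = -8
g(-1) = -9
Difference = 1

1


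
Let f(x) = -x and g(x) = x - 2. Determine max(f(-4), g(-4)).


f(-4) = 4
g(-4) = -6
max = 4

4


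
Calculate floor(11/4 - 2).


11/4 = 2.75
2.75 - 2 = 0.75
floor(0.75) = 0

0


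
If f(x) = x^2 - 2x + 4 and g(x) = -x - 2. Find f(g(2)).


g(2) = -4
f(-4) = 1*(-4)^2 - 2*(-4) + 4 = 28

28


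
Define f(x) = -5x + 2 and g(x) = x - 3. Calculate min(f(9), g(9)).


f(9) = -43
g(9) = 6
min = -43

-43


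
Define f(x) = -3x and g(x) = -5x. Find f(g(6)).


90


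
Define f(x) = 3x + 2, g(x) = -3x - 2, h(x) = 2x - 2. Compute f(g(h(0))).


h(0) = -2
g(-2) = 4
f(4) = 14

14


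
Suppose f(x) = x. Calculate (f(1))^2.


f(1) = 1
(1)^2 = 1

1


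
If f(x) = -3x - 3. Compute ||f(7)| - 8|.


16


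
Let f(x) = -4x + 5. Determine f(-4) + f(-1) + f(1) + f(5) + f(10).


f(-4) = 21
f(-1) = 9
f(1) = 1
f(5) = -15
f(10) = -35
Sum = -19

-19


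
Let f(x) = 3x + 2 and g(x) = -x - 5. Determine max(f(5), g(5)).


f(5) = 17
g(5) = -10
max = 17

17


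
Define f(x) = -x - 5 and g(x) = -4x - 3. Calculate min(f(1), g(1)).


f(1) = -6
g(1) = -7
min = -7

-7


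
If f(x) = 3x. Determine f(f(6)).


f(6) = 18
f(18) = 54

54


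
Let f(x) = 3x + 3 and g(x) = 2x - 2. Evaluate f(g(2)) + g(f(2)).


f(g(2)) = 9
g(f(2)) = 16
Sum = 25

25


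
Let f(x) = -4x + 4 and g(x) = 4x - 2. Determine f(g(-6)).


g(-6) = -26
f(-26) = 108

108


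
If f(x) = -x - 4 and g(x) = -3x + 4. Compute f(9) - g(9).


f(9) = -13
g(9) = -23
Difference = 10

10


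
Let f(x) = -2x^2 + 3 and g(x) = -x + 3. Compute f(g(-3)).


-69


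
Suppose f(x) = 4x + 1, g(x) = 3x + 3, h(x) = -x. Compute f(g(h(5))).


-47


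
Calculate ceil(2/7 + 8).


2/7 = 0.2857
0.2857 + 8 = 8.2857
ceil(8.2857) = 9

9


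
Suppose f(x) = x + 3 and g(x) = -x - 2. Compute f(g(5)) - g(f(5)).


f(g(5)) = -4
g(f(5)) = -10
Difference = 6

6


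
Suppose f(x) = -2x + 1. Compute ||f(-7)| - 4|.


f(-7) = 15
|15| = 15
|15 - 4| = 11

11


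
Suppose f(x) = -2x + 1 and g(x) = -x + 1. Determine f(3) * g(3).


f(3) = -5
g(3) = -2
Product = 10

10


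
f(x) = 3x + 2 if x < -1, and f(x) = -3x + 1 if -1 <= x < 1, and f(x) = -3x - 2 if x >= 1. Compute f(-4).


-4 satisfies x < -1
f(-4) = -10

-10


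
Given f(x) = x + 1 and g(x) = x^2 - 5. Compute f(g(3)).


g(3) = 4
f(4) = 5

5


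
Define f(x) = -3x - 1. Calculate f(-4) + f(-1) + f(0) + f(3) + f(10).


-29


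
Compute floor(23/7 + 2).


23/7 = 3.2857
3.2857 + 2 = 5.2857
floor(5.2857) = 5

5


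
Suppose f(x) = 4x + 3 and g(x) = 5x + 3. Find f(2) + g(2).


f(2) = 11
g(2) = 13
Sum = 24

24


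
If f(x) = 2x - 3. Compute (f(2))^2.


f(2) = 1
(1)^2 = 1

1


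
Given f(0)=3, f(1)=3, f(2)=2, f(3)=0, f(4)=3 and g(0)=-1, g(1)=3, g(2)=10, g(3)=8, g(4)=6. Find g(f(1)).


f(1) = 3
g(3) = 8

8


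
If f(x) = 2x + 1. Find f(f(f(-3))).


-17


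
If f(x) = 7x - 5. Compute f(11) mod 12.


0


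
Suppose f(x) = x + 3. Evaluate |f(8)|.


f(8) = 11
|11| = 11

11


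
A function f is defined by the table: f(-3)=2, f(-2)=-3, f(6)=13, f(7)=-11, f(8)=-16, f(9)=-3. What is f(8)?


Reading from the table at x = 8

-16


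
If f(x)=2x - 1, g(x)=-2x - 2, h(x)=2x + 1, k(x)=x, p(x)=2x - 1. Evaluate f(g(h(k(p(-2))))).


p(-2) = -5
k(-5) = -5
h(-5) = -9
g(-9) = 16
f(16) = 31

31


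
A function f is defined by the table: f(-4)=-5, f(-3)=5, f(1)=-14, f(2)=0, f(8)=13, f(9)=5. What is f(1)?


Reading from the table at x = 1

-14


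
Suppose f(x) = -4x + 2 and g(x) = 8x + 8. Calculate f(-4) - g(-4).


42


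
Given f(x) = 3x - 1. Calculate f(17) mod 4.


f(17) = 50
50 mod 4 = 2

2


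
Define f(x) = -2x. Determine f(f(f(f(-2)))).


f(-2) = 4
f(4) = -8
f(-8) = 16
f(16) = -32

-32


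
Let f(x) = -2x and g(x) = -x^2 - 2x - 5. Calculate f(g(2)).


g(2) = -13
f(-13) = 26

26


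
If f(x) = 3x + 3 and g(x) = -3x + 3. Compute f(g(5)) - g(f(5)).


f(g(5)) = -33
g(f(5)) = -51
Difference = 18

18


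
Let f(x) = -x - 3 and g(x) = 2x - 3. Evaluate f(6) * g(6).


f(6) = -9
g(6) = 9
Product = -81

-81


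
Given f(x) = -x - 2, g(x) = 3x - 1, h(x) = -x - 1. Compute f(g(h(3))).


h(3) = -4
g(-4) = -13
f(-13) = 11

11


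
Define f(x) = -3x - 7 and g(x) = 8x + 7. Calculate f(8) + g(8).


f(8) = -31
g(8) = 71
Sum = 40

40


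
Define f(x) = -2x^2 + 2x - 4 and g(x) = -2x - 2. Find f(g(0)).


g(0) = -2
f(-2) = (-2)*(-2)^2 + 2*(-2) - 4 = -16

-16


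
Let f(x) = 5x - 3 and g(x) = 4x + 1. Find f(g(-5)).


-98


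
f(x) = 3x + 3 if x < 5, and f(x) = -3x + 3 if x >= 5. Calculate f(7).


7 satisfies x >= 5
f(7) = -18

-18


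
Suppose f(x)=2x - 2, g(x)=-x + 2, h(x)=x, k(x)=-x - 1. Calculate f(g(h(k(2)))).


k(2) = -3
h(-3) = -3
g(-3) = 5
f(5) = 8

8


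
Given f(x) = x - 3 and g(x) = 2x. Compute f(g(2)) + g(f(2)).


f(g(2)) = 1
g(f(2)) = -2
Sum = -1

-1


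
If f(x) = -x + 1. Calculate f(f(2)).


2


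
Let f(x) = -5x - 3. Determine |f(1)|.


8


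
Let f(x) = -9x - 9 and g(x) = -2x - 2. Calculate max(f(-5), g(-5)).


36


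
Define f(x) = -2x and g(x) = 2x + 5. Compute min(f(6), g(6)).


f(6) = -12
g(6) = 17
min = -12

-12


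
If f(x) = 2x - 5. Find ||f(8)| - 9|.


f(8) = 11
|11| = 11
|11 - 9| = 2

2


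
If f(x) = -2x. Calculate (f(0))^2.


f(0) = 0
(0)^2 = 0

0


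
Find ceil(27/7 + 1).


27/7 = 3.8571
3.8571 + 1 = 4.8571
ceil(4.8571) = 5

5


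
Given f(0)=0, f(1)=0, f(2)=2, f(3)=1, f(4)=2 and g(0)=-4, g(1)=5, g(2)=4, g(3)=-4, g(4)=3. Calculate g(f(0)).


f(0) = 0
g(0) = -4

-4


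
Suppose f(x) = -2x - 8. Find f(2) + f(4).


-28


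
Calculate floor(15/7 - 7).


15/7 = 2.1429
2.1429 - 7 = -4.8571
floor(-4.8571) = -5

-5


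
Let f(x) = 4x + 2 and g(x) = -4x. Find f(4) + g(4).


f(4) = 18
g(4) = -16
Sum = 2

2


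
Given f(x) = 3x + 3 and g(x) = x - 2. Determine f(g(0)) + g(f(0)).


f(g(0)) = -3
g(f(0)) = 1
Sum = -2

-2


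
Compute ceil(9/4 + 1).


4


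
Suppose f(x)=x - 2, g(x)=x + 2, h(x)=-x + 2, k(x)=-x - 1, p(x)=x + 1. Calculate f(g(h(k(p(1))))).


5


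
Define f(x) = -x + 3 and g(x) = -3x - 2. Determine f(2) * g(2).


f(2) = 1
g(2) = -8
Product = -8

-8


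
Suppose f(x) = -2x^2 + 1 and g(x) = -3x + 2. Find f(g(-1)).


g(-1) = 5
f(5) = (-2)*(5)^2 + 1 = -49

-49


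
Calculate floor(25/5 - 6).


25/5 = 5
5 - 6 = -1
floor(-1) = -1

-1


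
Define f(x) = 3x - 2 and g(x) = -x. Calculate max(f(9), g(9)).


f(9) = 25
g(9) = -9
max = 25

25


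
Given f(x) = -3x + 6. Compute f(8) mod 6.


f(8) = -18
-18 mod 6 = 0

0


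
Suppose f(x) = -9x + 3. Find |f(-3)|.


f(-3) = 30
|30| = 30

30


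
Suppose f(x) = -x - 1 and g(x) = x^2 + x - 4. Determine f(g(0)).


3


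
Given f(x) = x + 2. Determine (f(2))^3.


f(2) = 4
(4)^3 = 64

64


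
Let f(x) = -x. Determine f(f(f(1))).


f(1) = -1
f(-1) = 1
f(1) = -1

-1


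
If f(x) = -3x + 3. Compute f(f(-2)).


f(-2) = 9
f(9) = -24

-24


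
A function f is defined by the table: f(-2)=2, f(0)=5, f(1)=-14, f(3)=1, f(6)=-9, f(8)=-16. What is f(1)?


Reading from the table at x = 1

-14


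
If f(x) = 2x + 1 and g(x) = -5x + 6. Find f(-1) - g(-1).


f(-1) = -1
g(-1) = 11
Difference = -12

-12


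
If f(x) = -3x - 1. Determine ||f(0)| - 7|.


f(0) = -1
|-1| = 1
|1 - 7| = 6

6


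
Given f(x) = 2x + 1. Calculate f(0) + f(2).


f(0) = 1
f(2) = 5
Sum = 6

6


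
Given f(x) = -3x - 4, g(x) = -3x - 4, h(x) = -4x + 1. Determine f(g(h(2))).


h(2) = -7
g(-7) = 17
f(17) = -55

-55


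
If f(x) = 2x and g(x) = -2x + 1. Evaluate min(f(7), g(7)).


f(7) = 14
g(7) = -13
min = -13

-13


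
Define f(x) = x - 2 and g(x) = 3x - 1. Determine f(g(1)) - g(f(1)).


f(g(1)) = 0
g(f(1)) = -4
Difference = 4

4


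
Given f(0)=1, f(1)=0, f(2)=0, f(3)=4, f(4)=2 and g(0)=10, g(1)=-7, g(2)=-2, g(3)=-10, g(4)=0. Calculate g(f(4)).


-2


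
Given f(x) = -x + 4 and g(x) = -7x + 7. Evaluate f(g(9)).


g(9) = -56
f(-56) = 60

60


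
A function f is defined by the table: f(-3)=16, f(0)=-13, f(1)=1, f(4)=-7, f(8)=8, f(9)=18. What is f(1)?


Reading from the table at x = 1

1


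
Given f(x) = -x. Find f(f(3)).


f(3) = -3
f(-3) = 3

3


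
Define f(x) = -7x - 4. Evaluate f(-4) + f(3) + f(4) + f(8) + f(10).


f(-4) = 24
f(3) = -25
f(4) = -32
f(8) = -60
f(10) = -74
Sum = -167

-167


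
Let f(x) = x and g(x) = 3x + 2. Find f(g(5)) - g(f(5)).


f(g(5)) = 17
g(f(5)) = 17
Difference = 0

0


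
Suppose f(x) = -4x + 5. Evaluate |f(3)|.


7


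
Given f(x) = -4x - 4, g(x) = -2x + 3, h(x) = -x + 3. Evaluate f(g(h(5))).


h(5) = -2
g(-2) = 7
f(7) = -32

-32


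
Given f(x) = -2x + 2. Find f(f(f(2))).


f(2) = -2
f(-2) = 6
f(6) = -10

-10


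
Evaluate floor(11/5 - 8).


11/5 = 2.2
2.2 - 8 = -5.8
floor(-5.8) = -6

-6


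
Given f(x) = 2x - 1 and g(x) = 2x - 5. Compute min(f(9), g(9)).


f(9) = 17
g(9) = 13
min = 13

13


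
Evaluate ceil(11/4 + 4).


7


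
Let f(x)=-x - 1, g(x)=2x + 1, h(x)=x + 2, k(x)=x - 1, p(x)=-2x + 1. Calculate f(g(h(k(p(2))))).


2


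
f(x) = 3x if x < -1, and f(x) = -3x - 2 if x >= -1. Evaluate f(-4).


-4 satisfies x < -1
f(-4) = -12

-12


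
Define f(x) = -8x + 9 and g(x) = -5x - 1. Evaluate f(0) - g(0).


10


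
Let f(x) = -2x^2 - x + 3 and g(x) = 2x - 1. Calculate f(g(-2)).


g(-2) = -5
f(-5) = (-2)*(-5)^2 - 1*(-5) + 3 = -42

-42


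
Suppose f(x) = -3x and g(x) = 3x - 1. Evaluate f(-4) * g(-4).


f(-4) = 12
g(-4) = -13
Product = -156

-156


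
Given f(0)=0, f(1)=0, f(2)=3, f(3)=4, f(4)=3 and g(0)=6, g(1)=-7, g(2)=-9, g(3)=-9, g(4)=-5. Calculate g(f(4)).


f(4) = 3
g(3) = -9

-9


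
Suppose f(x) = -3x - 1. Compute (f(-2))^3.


f(-2) = 5
(5)^3 = 125

125


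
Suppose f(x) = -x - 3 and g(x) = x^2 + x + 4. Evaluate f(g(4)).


g(4) = 24
f(24) = -27

-27


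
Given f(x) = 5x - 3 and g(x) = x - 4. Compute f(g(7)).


g(7) = 3
f(3) = 12

12


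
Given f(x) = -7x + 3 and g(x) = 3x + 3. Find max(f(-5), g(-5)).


f(-5) = 38
g(-5) = -12
max = 38

38
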